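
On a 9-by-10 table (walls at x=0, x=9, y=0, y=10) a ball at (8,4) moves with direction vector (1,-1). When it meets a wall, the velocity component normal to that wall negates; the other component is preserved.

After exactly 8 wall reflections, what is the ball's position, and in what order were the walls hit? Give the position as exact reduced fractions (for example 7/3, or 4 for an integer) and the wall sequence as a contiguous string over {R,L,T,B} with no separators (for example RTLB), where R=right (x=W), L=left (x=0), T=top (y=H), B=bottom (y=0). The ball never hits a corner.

Final position: (6,10)
Wall sequence: RBLTRBLT

1. t=1 → R at (9,3); v=(-1,-1)
2. t=3 → B at (6,0); v=(-1,1)
3. t=6 → L at (0,6); v=(1,1)
4. t=4 → T at (4,10); v=(1,-1)
5. t=5 → R at (9,5); v=(-1,-1)
6. t=5 → B at (4,0); v=(-1,1)
7. t=4 → L at (0,4); v=(1,1)
8. t=6 → T at (6,10); v=(1,-1)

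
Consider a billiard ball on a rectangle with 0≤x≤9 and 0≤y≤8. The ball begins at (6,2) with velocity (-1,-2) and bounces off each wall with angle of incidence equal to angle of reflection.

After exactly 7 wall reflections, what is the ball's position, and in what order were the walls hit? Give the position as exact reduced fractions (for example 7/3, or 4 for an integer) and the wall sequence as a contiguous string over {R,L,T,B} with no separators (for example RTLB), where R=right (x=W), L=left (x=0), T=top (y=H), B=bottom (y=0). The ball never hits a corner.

1. t=1 → B at (5,0); v=(-1,2)
2. t=4 → T at (1,8); v=(-1,-2)
3. t=1 → L at (0,6); v=(1,-2)
4. t=3 → B at (3,0); v=(1,2)
5. t=4 → T at (7,8); v=(1,-2)
6. t=2 → R at (9,4); v=(-1,-2)
7. t=2 → B at (7,0); v=(-1,2)

Final position: (7,0)
Wall sequence: BTLBTRB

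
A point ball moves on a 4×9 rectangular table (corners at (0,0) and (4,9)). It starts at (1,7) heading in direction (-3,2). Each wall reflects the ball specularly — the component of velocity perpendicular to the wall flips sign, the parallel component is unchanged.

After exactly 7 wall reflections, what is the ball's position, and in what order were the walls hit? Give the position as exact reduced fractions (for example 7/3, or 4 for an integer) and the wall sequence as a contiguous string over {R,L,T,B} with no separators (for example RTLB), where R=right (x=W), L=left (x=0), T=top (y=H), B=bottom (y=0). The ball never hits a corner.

Final position: (0,1/3)
Wall sequence: LTRLRBL

1. t=1/3 → L at (0,23/3); v=(3,2)
2. t=2/3 → T at (2,9); v=(3,-2)
3. t=2/3 → R at (4,23/3); v=(-3,-2)
4. t=4/3 → L at (0,5); v=(3,-2)
5. t=4/3 → R at (4,7/3); v=(-3,-2)
6. t=7/6 → B at (1/2,0); v=(-3,2)
7. t=1/6 → L at (0,1/3); v=(3,2)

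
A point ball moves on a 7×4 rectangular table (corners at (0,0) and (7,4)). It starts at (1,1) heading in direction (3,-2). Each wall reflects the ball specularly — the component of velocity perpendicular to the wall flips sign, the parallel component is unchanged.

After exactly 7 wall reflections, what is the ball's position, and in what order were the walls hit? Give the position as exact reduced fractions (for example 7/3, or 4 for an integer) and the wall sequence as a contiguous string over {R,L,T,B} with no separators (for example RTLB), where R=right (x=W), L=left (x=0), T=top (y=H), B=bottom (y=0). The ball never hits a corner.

1. t=1/2 → B at (5/2,0); v=(3,2)
2. t=3/2 → R at (7,3); v=(-3,2)
3. t=1/2 → T at (11/2,4); v=(-3,-2)
4. t=11/6 → L at (0,1/3); v=(3,-2)
5. t=1/6 → B at (1/2,0); v=(3,2)
6. t=2 → T at (13/2,4); v=(3,-2)
7. t=1/6 → R at (7,11/3); v=(-3,-2)

Final position: (7,11/3)
Wall sequence: BRTLBTR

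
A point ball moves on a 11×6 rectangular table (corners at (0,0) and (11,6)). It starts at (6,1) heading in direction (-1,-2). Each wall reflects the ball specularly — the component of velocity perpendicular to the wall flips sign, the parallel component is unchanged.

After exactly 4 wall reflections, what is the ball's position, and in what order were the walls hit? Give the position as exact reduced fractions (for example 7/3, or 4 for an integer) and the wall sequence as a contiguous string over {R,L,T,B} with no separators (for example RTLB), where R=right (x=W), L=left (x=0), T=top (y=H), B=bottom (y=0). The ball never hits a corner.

Final position: (1/2,0)
Wall sequence: BTLB

1. t=1/2 → B at (11/2,0); v=(-1,2)
2. t=3 → T at (5/2,6); v=(-1,-2)
3. t=5/2 → L at (0,1); v=(1,-2)
4. t=1/2 → B at (1/2,0); v=(1,2)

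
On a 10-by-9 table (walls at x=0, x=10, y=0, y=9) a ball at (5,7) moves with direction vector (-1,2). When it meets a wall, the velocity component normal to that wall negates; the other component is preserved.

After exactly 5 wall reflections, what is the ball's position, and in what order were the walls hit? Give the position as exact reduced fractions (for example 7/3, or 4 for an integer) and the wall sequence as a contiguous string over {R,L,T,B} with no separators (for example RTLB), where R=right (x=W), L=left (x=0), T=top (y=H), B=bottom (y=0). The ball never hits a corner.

1. t=1 → T at (4,9); v=(-1,-2)
2. t=4 → L at (0,1); v=(1,-2)
3. t=1/2 → B at (1/2,0); v=(1,2)
4. t=9/2 → T at (5,9); v=(1,-2)
5. t=9/2 → B at (19/2,0); v=(1,2)

Final position: (19/2,0)
Wall sequence: TLBTB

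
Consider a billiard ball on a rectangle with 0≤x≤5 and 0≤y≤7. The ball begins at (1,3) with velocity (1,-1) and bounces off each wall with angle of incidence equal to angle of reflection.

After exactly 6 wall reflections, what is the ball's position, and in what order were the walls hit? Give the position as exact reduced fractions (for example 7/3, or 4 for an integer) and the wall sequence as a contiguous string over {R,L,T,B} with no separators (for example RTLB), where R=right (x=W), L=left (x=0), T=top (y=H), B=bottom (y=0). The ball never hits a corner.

1. t=3 → B at (4,0); v=(1,1)
2. t=1 → R at (5,1); v=(-1,1)
3. t=5 → L at (0,6); v=(1,1)
4. t=1 → T at (1,7); v=(1,-1)
5. t=4 → R at (5,3); v=(-1,-1)
6. t=3 → B at (2,0); v=(-1,1)

Final position: (2,0)
Wall sequence: BRLTRB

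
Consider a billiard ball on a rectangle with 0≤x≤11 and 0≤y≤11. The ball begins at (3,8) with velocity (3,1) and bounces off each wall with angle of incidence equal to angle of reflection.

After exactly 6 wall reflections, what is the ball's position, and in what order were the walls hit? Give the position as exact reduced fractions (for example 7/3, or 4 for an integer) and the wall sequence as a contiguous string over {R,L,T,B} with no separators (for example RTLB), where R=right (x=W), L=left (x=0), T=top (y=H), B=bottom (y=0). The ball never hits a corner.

1. t=8/3 → R at (11,32/3); v=(-3,1)
2. t=1/3 → T at (10,11); v=(-3,-1)
3. t=10/3 → L at (0,23/3); v=(3,-1)
4. t=11/3 → R at (11,4); v=(-3,-1)
5. t=11/3 → L at (0,1/3); v=(3,-1)
6. t=1/3 → B at (1,0); v=(3,1)

Final position: (1,0)
Wall sequence: RTLRLB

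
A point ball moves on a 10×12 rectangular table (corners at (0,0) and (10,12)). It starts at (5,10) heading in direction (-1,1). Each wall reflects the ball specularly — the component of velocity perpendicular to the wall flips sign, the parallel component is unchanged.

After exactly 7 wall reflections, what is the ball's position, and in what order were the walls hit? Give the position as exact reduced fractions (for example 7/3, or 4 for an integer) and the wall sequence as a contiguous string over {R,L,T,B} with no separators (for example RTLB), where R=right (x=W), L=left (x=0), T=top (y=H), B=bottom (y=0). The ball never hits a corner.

Final position: (10,3)
Wall sequence: TLBRLTR

1. t=2 → T at (3,12); v=(-1,-1)
2. t=3 → L at (0,9); v=(1,-1)
3. t=9 → B at (9,0); v=(1,1)
4. t=1 → R at (10,1); v=(-1,1)
5. t=10 → L at (0,11); v=(1,1)
6. t=1 → T at (1,12); v=(1,-1)
7. t=9 → R at (10,3); v=(-1,-1)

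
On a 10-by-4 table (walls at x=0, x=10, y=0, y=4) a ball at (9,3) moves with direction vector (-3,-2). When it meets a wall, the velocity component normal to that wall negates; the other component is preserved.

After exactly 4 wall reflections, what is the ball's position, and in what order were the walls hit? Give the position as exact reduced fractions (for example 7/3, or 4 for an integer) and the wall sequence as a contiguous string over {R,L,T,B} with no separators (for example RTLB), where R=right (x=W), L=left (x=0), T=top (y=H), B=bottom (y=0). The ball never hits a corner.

Final position: (15/2,0)
Wall sequence: BLTB

1. t=3/2 → B at (9/2,0); v=(-3,2)
2. t=3/2 → L at (0,3); v=(3,2)
3. t=1/2 → T at (3/2,4); v=(3,-2)
4. t=2 → B at (15/2,0); v=(3,2)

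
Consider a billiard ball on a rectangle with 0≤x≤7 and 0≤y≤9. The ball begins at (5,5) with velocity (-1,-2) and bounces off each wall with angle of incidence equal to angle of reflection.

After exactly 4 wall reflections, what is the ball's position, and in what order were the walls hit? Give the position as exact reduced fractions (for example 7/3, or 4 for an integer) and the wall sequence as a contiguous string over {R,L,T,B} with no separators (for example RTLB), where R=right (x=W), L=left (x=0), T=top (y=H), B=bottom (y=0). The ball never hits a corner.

1. t=5/2 → B at (5/2,0); v=(-1,2)
2. t=5/2 → L at (0,5); v=(1,2)
3. t=2 → T at (2,9); v=(1,-2)
4. t=9/2 → B at (13/2,0); v=(1,2)

Final position: (13/2,0)
Wall sequence: BLTB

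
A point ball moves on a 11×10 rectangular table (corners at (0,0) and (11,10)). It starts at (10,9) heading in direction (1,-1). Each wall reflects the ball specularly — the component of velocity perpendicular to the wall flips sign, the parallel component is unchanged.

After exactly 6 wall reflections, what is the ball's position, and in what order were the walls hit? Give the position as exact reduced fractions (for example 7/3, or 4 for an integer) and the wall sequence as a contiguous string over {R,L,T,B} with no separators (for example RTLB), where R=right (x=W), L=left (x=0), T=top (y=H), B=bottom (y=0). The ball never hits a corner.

Final position: (5,0)
Wall sequence: RBLTRB

1. t=1 → R at (11,8); v=(-1,-1)
2. t=8 → B at (3,0); v=(-1,1)
3. t=3 → L at (0,3); v=(1,1)
4. t=7 → T at (7,10); v=(1,-1)
5. t=4 → R at (11,6); v=(-1,-1)
6. t=6 → B at (5,0); v=(-1,1)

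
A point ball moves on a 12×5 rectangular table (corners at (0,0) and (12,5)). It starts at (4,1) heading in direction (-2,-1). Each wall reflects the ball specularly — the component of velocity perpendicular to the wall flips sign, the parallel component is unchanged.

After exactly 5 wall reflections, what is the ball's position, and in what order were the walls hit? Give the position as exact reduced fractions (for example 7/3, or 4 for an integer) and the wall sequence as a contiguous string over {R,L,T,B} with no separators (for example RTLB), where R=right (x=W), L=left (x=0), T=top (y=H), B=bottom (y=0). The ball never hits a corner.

Final position: (6,0)
Wall sequence: BLTRB

1. t=1 → B at (2,0); v=(-2,1)
2. t=1 → L at (0,1); v=(2,1)
3. t=4 → T at (8,5); v=(2,-1)
4. t=2 → R at (12,3); v=(-2,-1)
5. t=3 → B at (6,0); v=(-2,1)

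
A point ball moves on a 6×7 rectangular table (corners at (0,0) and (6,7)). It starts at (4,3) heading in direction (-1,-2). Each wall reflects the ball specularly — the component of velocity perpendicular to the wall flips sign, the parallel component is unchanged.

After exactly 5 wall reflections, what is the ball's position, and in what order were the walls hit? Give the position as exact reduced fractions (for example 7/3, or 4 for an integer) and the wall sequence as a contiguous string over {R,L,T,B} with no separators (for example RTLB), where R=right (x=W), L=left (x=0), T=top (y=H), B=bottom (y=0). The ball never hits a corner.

Final position: (6,3)
Wall sequence: BLTBR

1. t=3/2 → B at (5/2,0); v=(-1,2)
2. t=5/2 → L at (0,5); v=(1,2)
3. t=1 → T at (1,7); v=(1,-2)
4. t=7/2 → B at (9/2,0); v=(1,2)
5. t=3/2 → R at (6,3); v=(-1,2)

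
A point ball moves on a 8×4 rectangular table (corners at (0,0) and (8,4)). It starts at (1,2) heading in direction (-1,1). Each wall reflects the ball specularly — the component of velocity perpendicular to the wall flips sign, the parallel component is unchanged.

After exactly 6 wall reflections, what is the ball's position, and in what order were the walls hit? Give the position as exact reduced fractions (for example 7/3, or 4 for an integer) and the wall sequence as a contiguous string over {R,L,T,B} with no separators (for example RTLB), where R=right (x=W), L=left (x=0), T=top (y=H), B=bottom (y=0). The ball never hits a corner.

Final position: (3,0)
Wall sequence: LTBRTB

1. t=1 → L at (0,3); v=(1,1)
2. t=1 → T at (1,4); v=(1,-1)
3. t=4 → B at (5,0); v=(1,1)
4. t=3 → R at (8,3); v=(-1,1)
5. t=1 → T at (7,4); v=(-1,-1)
6. t=4 → B at (3,0); v=(-1,1)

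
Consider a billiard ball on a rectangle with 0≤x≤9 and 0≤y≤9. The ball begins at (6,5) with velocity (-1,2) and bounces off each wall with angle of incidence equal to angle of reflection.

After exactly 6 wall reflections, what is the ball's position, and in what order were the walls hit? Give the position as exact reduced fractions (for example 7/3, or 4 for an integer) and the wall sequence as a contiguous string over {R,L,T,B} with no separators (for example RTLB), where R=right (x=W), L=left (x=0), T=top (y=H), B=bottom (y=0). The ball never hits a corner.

Final position: (17/2,0)
Wall sequence: TLBTRB

1. t=2 → T at (4,9); v=(-1,-2)
2. t=4 → L at (0,1); v=(1,-2)
3. t=1/2 → B at (1/2,0); v=(1,2)
4. t=9/2 → T at (5,9); v=(1,-2)
5. t=4 → R at (9,1); v=(-1,-2)
6. t=1/2 → B at (17/2,0); v=(-1,2)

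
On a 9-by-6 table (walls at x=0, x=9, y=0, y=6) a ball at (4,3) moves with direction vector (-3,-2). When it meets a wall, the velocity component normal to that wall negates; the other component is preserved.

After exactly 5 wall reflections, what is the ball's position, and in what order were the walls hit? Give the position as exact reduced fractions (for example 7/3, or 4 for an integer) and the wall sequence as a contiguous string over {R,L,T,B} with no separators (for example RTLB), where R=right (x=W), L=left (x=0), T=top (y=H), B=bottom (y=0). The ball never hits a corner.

1. t=4/3 → L at (0,1/3); v=(3,-2)
2. t=1/6 → B at (1/2,0); v=(3,2)
3. t=17/6 → R at (9,17/3); v=(-3,2)
4. t=1/6 → T at (17/2,6); v=(-3,-2)
5. t=17/6 → L at (0,1/3); v=(3,-2)

Final position: (0,1/3)
Wall sequence: LBRTL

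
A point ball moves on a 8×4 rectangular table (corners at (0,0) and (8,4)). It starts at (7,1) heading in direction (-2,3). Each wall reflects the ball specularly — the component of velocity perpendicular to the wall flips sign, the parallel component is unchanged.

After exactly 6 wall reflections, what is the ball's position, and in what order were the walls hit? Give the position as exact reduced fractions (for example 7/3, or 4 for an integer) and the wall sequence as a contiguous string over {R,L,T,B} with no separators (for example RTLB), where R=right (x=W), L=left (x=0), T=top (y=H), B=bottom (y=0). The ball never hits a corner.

Final position: (17/3,4)
Wall sequence: TBLTBT

1. t=1 → T at (5,4); v=(-2,-3)
2. t=4/3 → B at (7/3,0); v=(-2,3)
3. t=7/6 → L at (0,7/2); v=(2,3)
4. t=1/6 → T at (1/3,4); v=(2,-3)
5. t=4/3 → B at (3,0); v=(2,3)
6. t=4/3 → T at (17/3,4); v=(2,-3)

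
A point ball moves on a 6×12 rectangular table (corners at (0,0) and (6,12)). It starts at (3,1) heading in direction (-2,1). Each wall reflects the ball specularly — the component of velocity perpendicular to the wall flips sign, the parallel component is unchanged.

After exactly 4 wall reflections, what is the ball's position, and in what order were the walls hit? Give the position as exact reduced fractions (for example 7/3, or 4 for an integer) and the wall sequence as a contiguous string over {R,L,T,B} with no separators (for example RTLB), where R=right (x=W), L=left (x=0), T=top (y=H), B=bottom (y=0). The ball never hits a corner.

Final position: (6,23/2)
Wall sequence: LRLR

1. t=3/2 → L at (0,5/2); v=(2,1)
2. t=3 → R at (6,11/2); v=(-2,1)
3. t=3 → L at (0,17/2); v=(2,1)
4. t=3 → R at (6,23/2); v=(-2,1)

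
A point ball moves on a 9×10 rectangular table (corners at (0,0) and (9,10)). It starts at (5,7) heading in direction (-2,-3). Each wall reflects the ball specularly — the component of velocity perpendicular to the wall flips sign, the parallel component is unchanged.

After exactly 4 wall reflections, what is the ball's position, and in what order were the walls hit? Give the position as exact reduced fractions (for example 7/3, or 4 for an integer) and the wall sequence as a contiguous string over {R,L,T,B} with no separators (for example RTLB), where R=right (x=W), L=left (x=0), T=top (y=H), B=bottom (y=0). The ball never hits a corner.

Final position: (9,6)
Wall sequence: BLTR

1. t=7/3 → B at (1/3,0); v=(-2,3)
2. t=1/6 → L at (0,1/2); v=(2,3)
3. t=19/6 → T at (19/3,10); v=(2,-3)
4. t=4/3 → R at (9,6); v=(-2,-3)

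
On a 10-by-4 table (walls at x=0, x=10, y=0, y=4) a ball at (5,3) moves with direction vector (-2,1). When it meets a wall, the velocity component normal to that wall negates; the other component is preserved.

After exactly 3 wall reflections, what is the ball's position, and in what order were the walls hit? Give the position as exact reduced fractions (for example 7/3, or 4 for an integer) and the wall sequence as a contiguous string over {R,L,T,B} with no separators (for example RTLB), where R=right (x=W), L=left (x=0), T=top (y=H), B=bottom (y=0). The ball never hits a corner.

Final position: (5,0)
Wall sequence: TLB

1. t=1 → T at (3,4); v=(-2,-1)
2. t=3/2 → L at (0,5/2); v=(2,-1)
3. t=5/2 → B at (5,0); v=(2,1)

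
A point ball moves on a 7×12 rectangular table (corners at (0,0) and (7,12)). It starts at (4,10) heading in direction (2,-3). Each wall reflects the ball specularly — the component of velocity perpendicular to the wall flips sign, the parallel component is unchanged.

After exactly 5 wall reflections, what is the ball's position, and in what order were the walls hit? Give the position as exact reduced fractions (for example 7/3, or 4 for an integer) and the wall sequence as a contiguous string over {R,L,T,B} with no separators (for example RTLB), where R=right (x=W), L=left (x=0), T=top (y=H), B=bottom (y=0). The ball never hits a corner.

1. t=3/2 → R at (7,11/2); v=(-2,-3)
2. t=11/6 → B at (10/3,0); v=(-2,3)
3. t=5/3 → L at (0,5); v=(2,3)
4. t=7/3 → T at (14/3,12); v=(2,-3)
5. t=7/6 → R at (7,17/2); v=(-2,-3)

Final position: (7,17/2)
Wall sequence: RBLTR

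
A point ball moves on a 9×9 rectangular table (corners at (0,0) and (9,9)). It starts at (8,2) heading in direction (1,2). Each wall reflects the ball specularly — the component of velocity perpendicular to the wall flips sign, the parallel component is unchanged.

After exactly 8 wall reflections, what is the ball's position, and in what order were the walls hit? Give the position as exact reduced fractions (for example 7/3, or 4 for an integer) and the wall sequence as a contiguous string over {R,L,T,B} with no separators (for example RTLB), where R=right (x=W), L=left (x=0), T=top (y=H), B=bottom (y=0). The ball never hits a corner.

Final position: (13/2,9)
Wall sequence: RTBLTBRT

1. t=1 → R at (9,4); v=(-1,2)
2. t=5/2 → T at (13/2,9); v=(-1,-2)
3. t=9/2 → B at (2,0); v=(-1,2)
4. t=2 → L at (0,4); v=(1,2)
5. t=5/2 → T at (5/2,9); v=(1,-2)
6. t=9/2 → B at (7,0); v=(1,2)
7. t=2 → R at (9,4); v=(-1,2)
8. t=5/2 → T at (13/2,9); v=(-1,-2)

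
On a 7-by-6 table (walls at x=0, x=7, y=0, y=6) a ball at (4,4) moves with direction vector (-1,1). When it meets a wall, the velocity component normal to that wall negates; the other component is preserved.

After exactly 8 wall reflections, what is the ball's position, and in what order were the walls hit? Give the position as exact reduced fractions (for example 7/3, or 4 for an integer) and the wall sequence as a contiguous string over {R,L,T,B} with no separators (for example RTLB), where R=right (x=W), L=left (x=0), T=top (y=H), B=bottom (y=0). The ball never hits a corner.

Final position: (7,5)
Wall sequence: TLBRTLBR

1. t=2 → T at (2,6); v=(-1,-1)
2. t=2 → L at (0,4); v=(1,-1)
3. t=4 → B at (4,0); v=(1,1)
4. t=3 → R at (7,3); v=(-1,1)
5. t=3 → T at (4,6); v=(-1,-1)
6. t=4 → L at (0,2); v=(1,-1)
7. t=2 → B at (2,0); v=(1,1)
8. t=5 → R at (7,5); v=(-1,1)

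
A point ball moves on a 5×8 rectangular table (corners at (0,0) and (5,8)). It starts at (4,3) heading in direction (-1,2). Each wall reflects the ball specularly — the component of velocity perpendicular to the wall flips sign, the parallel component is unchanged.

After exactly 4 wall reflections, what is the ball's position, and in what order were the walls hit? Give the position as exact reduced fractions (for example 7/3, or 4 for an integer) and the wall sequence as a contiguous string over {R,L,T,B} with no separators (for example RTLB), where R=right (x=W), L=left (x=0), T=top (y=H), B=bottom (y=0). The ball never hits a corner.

1. t=5/2 → T at (3/2,8); v=(-1,-2)
2. t=3/2 → L at (0,5); v=(1,-2)
3. t=5/2 → B at (5/2,0); v=(1,2)
4. t=5/2 → R at (5,5); v=(-1,2)

Final position: (5,5)
Wall sequence: TLBR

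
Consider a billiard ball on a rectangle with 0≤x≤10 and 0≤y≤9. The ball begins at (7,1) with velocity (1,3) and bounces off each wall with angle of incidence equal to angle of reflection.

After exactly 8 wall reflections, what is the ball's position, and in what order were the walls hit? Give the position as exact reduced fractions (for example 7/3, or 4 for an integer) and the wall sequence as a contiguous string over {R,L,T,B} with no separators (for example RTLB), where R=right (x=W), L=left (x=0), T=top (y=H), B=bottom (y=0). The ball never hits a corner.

Final position: (14/3,0)
Wall sequence: TRBTBLTB

1. t=8/3 → T at (29/3,9); v=(1,-3)
2. t=1/3 → R at (10,8); v=(-1,-3)
3. t=8/3 → B at (22/3,0); v=(-1,3)
4. t=3 → T at (13/3,9); v=(-1,-3)
5. t=3 → B at (4/3,0); v=(-1,3)
6. t=4/3 → L at (0,4); v=(1,3)
7. t=5/3 → T at (5/3,9); v=(1,-3)
8. t=3 → B at (14/3,0); v=(1,3)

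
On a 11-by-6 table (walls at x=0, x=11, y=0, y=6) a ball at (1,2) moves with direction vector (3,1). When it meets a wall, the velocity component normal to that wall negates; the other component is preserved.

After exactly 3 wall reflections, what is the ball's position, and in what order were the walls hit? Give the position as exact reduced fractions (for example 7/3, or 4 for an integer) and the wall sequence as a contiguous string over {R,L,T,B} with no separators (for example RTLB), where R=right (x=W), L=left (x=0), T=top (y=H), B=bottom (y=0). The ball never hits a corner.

1. t=10/3 → R at (11,16/3); v=(-3,1)
2. t=2/3 → T at (9,6); v=(-3,-1)
3. t=3 → L at (0,3); v=(3,-1)

Final position: (0,3)
Wall sequence: RTL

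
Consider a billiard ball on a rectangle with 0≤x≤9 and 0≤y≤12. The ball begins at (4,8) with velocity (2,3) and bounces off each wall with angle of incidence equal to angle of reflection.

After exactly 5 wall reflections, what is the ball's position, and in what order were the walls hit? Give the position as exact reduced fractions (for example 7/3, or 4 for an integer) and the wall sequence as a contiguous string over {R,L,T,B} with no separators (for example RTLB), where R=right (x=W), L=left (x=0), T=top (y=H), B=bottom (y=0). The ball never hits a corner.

Final position: (14/3,12)
Wall sequence: TRBLT

1. t=4/3 → T at (20/3,12); v=(2,-3)
2. t=7/6 → R at (9,17/2); v=(-2,-3)
3. t=17/6 → B at (10/3,0); v=(-2,3)
4. t=5/3 → L at (0,5); v=(2,3)
5. t=7/3 → T at (14/3,12); v=(2,-3)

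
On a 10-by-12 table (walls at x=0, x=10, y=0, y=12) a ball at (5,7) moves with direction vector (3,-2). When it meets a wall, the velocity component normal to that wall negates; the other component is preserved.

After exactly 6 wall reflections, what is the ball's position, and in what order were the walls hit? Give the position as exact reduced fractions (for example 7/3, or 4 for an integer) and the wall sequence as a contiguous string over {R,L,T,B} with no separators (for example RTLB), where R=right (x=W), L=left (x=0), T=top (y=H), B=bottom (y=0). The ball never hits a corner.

1. t=5/3 → R at (10,11/3); v=(-3,-2)
2. t=11/6 → B at (9/2,0); v=(-3,2)
3. t=3/2 → L at (0,3); v=(3,2)
4. t=10/3 → R at (10,29/3); v=(-3,2)
5. t=7/6 → T at (13/2,12); v=(-3,-2)
6. t=13/6 → L at (0,23/3); v=(3,-2)

Final position: (0,23/3)
Wall sequence: RBLRTL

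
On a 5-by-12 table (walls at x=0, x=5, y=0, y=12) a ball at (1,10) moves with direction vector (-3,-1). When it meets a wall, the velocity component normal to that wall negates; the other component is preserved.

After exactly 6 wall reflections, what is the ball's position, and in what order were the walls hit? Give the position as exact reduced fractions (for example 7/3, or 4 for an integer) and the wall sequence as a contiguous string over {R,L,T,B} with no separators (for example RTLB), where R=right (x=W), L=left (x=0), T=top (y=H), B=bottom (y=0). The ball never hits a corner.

Final position: (5,4/3)
Wall sequence: LRLRLR

1. t=1/3 → L at (0,29/3); v=(3,-1)
2. t=5/3 → R at (5,8); v=(-3,-1)
3. t=5/3 → L at (0,19/3); v=(3,-1)
4. t=5/3 → R at (5,14/3); v=(-3,-1)
5. t=5/3 → L at (0,3); v=(3,-1)
6. t=5/3 → R at (5,4/3); v=(-3,-1)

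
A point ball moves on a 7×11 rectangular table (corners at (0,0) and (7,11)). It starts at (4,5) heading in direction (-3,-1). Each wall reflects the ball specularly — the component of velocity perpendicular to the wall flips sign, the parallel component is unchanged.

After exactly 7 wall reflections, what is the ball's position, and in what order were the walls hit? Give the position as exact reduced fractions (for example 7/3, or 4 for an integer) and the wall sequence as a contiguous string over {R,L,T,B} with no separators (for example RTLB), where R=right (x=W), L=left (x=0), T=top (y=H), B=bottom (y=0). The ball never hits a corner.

1. t=4/3 → L at (0,11/3); v=(3,-1)
2. t=7/3 → R at (7,4/3); v=(-3,-1)
3. t=4/3 → B at (3,0); v=(-3,1)
4. t=1 → L at (0,1); v=(3,1)
5. t=7/3 → R at (7,10/3); v=(-3,1)
6. t=7/3 → L at (0,17/3); v=(3,1)
7. t=7/3 → R at (7,8); v=(-3,1)

Final position: (7,8)
Wall sequence: LRBLRLR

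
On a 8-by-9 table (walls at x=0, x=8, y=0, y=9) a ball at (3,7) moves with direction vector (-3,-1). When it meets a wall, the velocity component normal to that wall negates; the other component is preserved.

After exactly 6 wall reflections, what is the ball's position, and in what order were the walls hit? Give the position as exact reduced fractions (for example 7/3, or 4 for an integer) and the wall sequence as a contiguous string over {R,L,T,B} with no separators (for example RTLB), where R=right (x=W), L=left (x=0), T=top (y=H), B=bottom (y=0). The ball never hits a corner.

Final position: (0,14/3)
Wall sequence: LRLBRL

1. t=1 → L at (0,6); v=(3,-1)
2. t=8/3 → R at (8,10/3); v=(-3,-1)
3. t=8/3 → L at (0,2/3); v=(3,-1)
4. t=2/3 → B at (2,0); v=(3,1)
5. t=2 → R at (8,2); v=(-3,1)
6. t=8/3 → L at (0,14/3); v=(3,1)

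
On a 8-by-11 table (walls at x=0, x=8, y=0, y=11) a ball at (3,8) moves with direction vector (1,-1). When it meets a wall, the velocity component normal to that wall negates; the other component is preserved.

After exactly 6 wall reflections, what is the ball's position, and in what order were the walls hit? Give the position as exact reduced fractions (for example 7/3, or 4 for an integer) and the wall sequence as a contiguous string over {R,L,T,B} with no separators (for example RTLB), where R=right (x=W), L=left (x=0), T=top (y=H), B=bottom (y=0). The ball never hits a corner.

1. t=5 → R at (8,3); v=(-1,-1)
2. t=3 → B at (5,0); v=(-1,1)
3. t=5 → L at (0,5); v=(1,1)
4. t=6 → T at (6,11); v=(1,-1)
5. t=2 → R at (8,9); v=(-1,-1)
6. t=8 → L at (0,1); v=(1,-1)

Final position: (0,1)
Wall sequence: RBLTRL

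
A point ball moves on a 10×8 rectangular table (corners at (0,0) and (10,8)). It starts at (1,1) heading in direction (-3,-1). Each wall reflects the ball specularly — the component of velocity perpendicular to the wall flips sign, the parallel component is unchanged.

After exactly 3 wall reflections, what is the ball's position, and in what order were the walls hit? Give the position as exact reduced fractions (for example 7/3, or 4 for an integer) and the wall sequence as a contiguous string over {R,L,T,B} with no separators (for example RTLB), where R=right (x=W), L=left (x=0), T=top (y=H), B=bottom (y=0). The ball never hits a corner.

1. t=1/3 → L at (0,2/3); v=(3,-1)
2. t=2/3 → B at (2,0); v=(3,1)
3. t=8/3 → R at (10,8/3); v=(-3,1)

Final position: (10,8/3)
Wall sequence: LBR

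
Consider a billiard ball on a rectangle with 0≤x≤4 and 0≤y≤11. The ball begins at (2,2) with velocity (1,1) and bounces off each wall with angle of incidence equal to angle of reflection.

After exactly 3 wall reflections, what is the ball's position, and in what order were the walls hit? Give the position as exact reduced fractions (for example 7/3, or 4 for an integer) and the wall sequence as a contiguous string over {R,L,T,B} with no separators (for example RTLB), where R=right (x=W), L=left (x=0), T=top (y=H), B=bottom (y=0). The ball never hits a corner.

1. t=2 → R at (4,4); v=(-1,1)
2. t=4 → L at (0,8); v=(1,1)
3. t=3 → T at (3,11); v=(1,-1)

Final position: (3,11)
Wall sequence: RLT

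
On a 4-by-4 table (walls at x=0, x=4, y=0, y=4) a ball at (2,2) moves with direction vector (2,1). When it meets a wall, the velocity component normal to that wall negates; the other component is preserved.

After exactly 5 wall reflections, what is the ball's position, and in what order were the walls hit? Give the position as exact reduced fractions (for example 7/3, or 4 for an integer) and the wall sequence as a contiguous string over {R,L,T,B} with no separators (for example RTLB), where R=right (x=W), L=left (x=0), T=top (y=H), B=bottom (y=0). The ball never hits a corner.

1. t=1 → R at (4,3); v=(-2,1)
2. t=1 → T at (2,4); v=(-2,-1)
3. t=1 → L at (0,3); v=(2,-1)
4. t=2 → R at (4,1); v=(-2,-1)
5. t=1 → B at (2,0); v=(-2,1)

Final position: (2,0)
Wall sequence: RTLRB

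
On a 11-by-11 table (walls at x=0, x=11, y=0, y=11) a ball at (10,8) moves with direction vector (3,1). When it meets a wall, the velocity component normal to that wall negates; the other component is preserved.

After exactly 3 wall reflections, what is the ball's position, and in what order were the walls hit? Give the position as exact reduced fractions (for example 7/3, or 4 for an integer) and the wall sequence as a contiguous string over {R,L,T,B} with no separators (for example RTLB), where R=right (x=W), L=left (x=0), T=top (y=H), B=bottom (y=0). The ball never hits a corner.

1. t=1/3 → R at (11,25/3); v=(-3,1)
2. t=8/3 → T at (3,11); v=(-3,-1)
3. t=1 → L at (0,10); v=(3,-1)

Final position: (0,10)
Wall sequence: RTL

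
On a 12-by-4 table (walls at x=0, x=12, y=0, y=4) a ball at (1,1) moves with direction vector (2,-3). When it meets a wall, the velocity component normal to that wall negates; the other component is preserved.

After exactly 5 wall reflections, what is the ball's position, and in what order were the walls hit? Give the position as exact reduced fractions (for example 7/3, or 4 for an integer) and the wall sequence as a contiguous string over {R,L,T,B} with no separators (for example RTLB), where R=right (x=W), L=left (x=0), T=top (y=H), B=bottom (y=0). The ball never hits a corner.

Final position: (12,1/2)
Wall sequence: BTBTR

1. t=1/3 → B at (5/3,0); v=(2,3)
2. t=4/3 → T at (13/3,4); v=(2,-3)
3. t=4/3 → B at (7,0); v=(2,3)
4. t=4/3 → T at (29/3,4); v=(2,-3)
5. t=7/6 → R at (12,1/2); v=(-2,-3)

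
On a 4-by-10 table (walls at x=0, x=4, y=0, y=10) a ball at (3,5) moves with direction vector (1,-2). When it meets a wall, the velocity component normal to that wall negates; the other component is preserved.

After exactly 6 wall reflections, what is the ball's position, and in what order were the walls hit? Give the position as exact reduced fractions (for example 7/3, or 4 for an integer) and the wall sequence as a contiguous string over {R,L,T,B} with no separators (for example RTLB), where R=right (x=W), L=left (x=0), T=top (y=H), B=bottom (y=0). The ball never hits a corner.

1. t=1 → R at (4,3); v=(-1,-2)
2. t=3/2 → B at (5/2,0); v=(-1,2)
3. t=5/2 → L at (0,5); v=(1,2)
4. t=5/2 → T at (5/2,10); v=(1,-2)
5. t=3/2 → R at (4,7); v=(-1,-2)
6. t=7/2 → B at (1/2,0); v=(-1,2)

Final position: (1/2,0)
Wall sequence: RBLTRB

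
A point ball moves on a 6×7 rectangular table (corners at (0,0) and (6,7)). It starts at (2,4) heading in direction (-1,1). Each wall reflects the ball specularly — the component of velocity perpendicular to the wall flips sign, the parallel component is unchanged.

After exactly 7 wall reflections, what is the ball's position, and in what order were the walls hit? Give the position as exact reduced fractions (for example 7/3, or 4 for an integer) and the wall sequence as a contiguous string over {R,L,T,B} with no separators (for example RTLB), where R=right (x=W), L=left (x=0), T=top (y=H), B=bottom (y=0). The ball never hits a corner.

1. t=2 → L at (0,6); v=(1,1)
2. t=1 → T at (1,7); v=(1,-1)
3. t=5 → R at (6,2); v=(-1,-1)
4. t=2 → B at (4,0); v=(-1,1)
5. t=4 → L at (0,4); v=(1,1)
6. t=3 → T at (3,7); v=(1,-1)
7. t=3 → R at (6,4); v=(-1,-1)

Final position: (6,4)
Wall sequence: LTRBLTR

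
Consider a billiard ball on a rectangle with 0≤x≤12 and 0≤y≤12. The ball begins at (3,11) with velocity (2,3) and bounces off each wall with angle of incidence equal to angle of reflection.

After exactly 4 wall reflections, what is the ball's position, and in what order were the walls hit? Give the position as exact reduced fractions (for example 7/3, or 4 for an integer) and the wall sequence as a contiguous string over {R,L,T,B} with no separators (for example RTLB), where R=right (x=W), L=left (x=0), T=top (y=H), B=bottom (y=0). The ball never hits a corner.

Final position: (13/3,12)
Wall sequence: TBRT

1. t=1/3 → T at (11/3,12); v=(2,-3)
2. t=4 → B at (35/3,0); v=(2,3)
3. t=1/6 → R at (12,1/2); v=(-2,3)
4. t=23/6 → T at (13/3,12); v=(-2,-3)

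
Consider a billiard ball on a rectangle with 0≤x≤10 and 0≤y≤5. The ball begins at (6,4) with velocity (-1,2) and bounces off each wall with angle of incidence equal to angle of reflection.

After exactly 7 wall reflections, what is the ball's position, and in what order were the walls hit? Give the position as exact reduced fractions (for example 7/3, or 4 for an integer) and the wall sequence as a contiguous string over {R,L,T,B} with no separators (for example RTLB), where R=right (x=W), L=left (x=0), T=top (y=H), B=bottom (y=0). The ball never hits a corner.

1. t=1/2 → T at (11/2,5); v=(-1,-2)
2. t=5/2 → B at (3,0); v=(-1,2)
3. t=5/2 → T at (1/2,5); v=(-1,-2)
4. t=1/2 → L at (0,4); v=(1,-2)
5. t=2 → B at (2,0); v=(1,2)
6. t=5/2 → T at (9/2,5); v=(1,-2)
7. t=5/2 → B at (7,0); v=(1,2)

Final position: (7,0)
Wall sequence: TBTLBTB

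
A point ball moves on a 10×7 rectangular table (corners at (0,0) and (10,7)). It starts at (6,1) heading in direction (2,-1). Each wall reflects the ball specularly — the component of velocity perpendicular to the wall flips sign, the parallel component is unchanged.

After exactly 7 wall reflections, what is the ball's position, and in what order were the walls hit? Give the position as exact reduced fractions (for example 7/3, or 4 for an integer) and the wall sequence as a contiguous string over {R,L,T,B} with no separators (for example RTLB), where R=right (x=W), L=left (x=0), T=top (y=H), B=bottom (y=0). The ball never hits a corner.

1. t=1 → B at (8,0); v=(2,1)
2. t=1 → R at (10,1); v=(-2,1)
3. t=5 → L at (0,6); v=(2,1)
4. t=1 → T at (2,7); v=(2,-1)
5. t=4 → R at (10,3); v=(-2,-1)
6. t=3 → B at (4,0); v=(-2,1)
7. t=2 → L at (0,2); v=(2,1)

Final position: (0,2)
Wall sequence: BRLTRBL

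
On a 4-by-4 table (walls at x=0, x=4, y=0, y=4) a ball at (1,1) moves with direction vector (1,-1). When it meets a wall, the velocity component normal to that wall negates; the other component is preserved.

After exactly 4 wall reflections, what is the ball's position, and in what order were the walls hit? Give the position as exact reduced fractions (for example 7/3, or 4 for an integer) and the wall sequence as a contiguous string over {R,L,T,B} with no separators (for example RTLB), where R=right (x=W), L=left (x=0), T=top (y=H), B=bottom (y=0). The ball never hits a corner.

1. t=1 → B at (2,0); v=(1,1)
2. t=2 → R at (4,2); v=(-1,1)
3. t=2 → T at (2,4); v=(-1,-1)
4. t=2 → L at (0,2); v=(1,-1)

Final position: (0,2)
Wall sequence: BRTL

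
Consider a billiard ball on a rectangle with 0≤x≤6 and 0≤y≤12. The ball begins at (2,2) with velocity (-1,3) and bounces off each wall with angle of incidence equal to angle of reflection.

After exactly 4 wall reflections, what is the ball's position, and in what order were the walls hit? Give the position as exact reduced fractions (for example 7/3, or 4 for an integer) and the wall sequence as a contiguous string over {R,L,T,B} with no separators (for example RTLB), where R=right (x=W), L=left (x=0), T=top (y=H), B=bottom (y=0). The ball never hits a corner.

Final position: (6,2)
Wall sequence: LTBR

1. t=2 → L at (0,8); v=(1,3)
2. t=4/3 → T at (4/3,12); v=(1,-3)
3. t=4 → B at (16/3,0); v=(1,3)
4. t=2/3 → R at (6,2); v=(-1,3)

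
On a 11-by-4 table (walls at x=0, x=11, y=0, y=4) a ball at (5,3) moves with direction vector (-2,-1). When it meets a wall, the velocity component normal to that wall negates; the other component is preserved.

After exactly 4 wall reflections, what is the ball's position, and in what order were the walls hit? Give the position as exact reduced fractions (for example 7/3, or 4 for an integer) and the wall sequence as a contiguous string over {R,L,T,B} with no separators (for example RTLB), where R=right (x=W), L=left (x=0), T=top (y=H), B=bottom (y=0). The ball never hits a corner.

Final position: (11,3)
Wall sequence: LBTR

1. t=5/2 → L at (0,1/2); v=(2,-1)
2. t=1/2 → B at (1,0); v=(2,1)
3. t=4 → T at (9,4); v=(2,-1)
4. t=1 → R at (11,3); v=(-2,-1)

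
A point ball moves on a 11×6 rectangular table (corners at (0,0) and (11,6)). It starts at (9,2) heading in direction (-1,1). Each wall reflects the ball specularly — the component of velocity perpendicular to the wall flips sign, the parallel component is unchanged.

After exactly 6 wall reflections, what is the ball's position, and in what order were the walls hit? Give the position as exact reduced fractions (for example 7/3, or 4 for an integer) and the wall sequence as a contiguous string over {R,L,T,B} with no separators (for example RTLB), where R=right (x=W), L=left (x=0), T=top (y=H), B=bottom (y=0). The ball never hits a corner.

Final position: (9,0)
Wall sequence: TLBTRB

1. t=4 → T at (5,6); v=(-1,-1)
2. t=5 → L at (0,1); v=(1,-1)
3. t=1 → B at (1,0); v=(1,1)
4. t=6 → T at (7,6); v=(1,-1)
5. t=4 → R at (11,2); v=(-1,-1)
6. t=2 → B at (9,0); v=(-1,1)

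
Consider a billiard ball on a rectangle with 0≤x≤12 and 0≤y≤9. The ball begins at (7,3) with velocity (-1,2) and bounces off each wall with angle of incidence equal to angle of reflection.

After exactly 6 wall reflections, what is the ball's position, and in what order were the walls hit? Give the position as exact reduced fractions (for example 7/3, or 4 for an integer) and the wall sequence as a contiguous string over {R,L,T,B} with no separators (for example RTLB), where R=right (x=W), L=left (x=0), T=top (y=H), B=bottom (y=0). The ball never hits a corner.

1. t=3 → T at (4,9); v=(-1,-2)
2. t=4 → L at (0,1); v=(1,-2)
3. t=1/2 → B at (1/2,0); v=(1,2)
4. t=9/2 → T at (5,9); v=(1,-2)
5. t=9/2 → B at (19/2,0); v=(1,2)
6. t=5/2 → R at (12,5); v=(-1,2)

Final position: (12,5)
Wall sequence: TLBTBR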